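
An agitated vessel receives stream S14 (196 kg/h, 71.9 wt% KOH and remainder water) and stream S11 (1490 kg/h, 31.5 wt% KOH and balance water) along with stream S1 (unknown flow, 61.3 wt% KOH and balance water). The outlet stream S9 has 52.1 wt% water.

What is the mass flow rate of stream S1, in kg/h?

Let S1 be the unknown flow. Total out = 1686 + S1.
water balance: 1075.7 + 0.387·S1 = 0.521·(1686 + S1)
(0.387 − 0.521)·S1 = 0.521×1686 − 1075.7 = -197.32
S1 = -197.32 / -0.134 = 1472.5 kg/h

1473 kg/h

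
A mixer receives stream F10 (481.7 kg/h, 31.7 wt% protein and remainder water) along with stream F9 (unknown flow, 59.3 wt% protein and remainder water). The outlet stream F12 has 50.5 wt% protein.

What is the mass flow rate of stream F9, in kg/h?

Let F9 be the unknown flow. Total out = 481.7 + F9.
protein balance: 152.7 + 0.593·F9 = 0.505·(481.7 + F9)
(0.593 − 0.505)·F9 = 0.505×481.7 − 152.7 = 90.56
F9 = 90.56 / 0.088 = 1029.1 kg/h

1029 kg/h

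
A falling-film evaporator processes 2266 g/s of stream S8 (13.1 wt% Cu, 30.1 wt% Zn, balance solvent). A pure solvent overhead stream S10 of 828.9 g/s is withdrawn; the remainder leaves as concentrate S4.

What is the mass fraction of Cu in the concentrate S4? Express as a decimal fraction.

Cu is not removed: 2266×0.131 = 296.85 g/s of Cu enters S4.
Concentrate = 2266 − 828.9 = 1437.1 g/s.
Mass fraction = 296.85/1437.1 = 0.207.

0.207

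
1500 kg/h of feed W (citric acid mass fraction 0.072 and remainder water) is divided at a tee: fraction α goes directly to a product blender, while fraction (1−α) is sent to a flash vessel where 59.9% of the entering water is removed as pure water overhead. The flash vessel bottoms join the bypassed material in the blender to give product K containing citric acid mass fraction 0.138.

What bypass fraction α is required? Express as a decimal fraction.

0.140

All 1500×0.072 = 108 kg/h of citric acid reaches K, so K = 108/0.138 = 782.61 kg/h and vapour = 717.39 kg/h.
The evaporator receives (1−α)·1500 of feed at 0.928 water and removes 0.599 of that water:
0.599×0.928×(1−α)×1500 = 717.39
(1−α) = 717.39/833.81 = 0.8604;  α = 0.1396.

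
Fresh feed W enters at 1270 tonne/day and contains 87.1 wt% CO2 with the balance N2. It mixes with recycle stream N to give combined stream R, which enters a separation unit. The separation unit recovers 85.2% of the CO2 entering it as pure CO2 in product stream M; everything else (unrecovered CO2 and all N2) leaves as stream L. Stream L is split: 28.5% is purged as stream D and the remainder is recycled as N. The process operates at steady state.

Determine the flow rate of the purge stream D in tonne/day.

216 tonne/day

N2 enters only via W and leaves only via the purge: 1270×0.129 = 0.285×(N2 in L), and the separation unit passes all N2, so N2 in R = N2 in L = 574.84 tonne/day.
CO2 in R: m_A = 1270×0.871 + (1−0.285)·(1−0.852)·m_A, so m_A = 1106.2/0.8942 = 1237.1 tonne/day.
L = (1−0.852)×1237.1 + 574.84 = 757.93 tonne/day.
Purge D = 0.285×757.93 = 216.01 tonne/day.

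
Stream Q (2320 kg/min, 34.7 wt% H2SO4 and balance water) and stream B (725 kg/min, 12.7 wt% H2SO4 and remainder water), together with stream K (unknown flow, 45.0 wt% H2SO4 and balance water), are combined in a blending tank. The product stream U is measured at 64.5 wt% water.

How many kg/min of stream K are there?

1935 kg/min

Let K be the unknown flow. Total out = 3045 + K.
water balance: 2147.9 + 0.550·K = 0.645·(3045 + K)
(0.550 − 0.645)·K = 0.645×3045 − 2147.9 = -183.86
K = -183.86 / -0.095 = 1935.4 kg/min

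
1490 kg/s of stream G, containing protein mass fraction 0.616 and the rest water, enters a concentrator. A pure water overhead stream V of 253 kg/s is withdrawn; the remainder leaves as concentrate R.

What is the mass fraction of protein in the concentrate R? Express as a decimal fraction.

protein is not removed: 1490×0.616 = 917.84 kg/s of protein enters R.
Concentrate = 1490 − 253 = 1237 kg/s.
Mass fraction = 917.84/1237 = 0.742.

0.742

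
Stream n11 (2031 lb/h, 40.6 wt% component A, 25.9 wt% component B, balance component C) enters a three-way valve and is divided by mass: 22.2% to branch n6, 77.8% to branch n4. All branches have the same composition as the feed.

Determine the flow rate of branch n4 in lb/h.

Branch n4 flow = 0.778×2031 = 1580.1 lb/h.

1580 lb/h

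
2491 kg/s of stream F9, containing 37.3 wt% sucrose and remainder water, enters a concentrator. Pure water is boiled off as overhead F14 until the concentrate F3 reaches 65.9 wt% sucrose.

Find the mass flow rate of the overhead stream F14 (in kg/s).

sucrose is conserved: 2491×0.373 = 929.14 kg/s all reports to the concentrate.
Concentrate = 929.14/(target fraction) = 1409.9 kg/s.
Overhead = 2491 − 1409.9 = 1081.1 kg/s.

1081 kg/s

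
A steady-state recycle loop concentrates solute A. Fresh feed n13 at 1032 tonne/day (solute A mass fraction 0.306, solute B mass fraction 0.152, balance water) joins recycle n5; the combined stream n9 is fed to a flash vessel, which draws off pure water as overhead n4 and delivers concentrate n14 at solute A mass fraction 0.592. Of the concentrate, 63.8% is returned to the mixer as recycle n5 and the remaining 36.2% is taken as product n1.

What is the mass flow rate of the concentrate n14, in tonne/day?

Overall solute A balance (none leaves overhead): solute A in fresh feed = solute A in product, i.e. 1032×0.306 = (1−0.638)·n14·0.592.
n14 = 315.79/(0.592×0.362) = 1473.6 tonne/day.

1474 tonne/day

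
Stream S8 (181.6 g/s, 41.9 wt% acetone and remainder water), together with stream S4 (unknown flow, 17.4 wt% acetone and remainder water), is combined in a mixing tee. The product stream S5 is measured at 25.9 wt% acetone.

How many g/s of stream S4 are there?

Let S4 be the unknown flow. Total out = 181.6 + S4.
acetone balance: 76.09 + 0.174·S4 = 0.259·(181.6 + S4)
(0.174 − 0.259)·S4 = 0.259×181.6 − 76.09 = -29.056
S4 = -29.056 / -0.085 = 341.84 g/s

341.8 g/s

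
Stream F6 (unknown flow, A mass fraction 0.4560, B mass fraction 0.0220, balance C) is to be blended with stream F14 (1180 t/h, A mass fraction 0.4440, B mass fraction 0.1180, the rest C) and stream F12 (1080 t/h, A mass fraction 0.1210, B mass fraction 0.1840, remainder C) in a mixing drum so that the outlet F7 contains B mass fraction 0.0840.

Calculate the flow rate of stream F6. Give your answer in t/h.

2389 t/h

Let F6 be the unknown flow. Total out = 2260 + F6.
B balance: 337.96 + 0.022·F6 = 0.084·(2260 + F6)
(0.022 − 0.084)·F6 = 0.084×2260 − 337.96 = -148.12
F6 = -148.12 / -0.062 = 2389 t/h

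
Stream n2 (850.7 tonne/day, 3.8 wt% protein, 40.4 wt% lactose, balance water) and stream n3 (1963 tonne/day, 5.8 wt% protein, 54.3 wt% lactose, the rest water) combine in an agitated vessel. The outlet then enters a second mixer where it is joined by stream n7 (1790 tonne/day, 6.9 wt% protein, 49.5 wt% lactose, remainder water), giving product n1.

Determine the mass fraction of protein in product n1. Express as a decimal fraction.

0.0586

Overall, product flow = 4603.7 tonne/day.
protein in = 850.7×0.038 + 1963×0.058 + 1790×0.069 = 269.69 tonne/day.
protein fraction in n1 = 0.0586.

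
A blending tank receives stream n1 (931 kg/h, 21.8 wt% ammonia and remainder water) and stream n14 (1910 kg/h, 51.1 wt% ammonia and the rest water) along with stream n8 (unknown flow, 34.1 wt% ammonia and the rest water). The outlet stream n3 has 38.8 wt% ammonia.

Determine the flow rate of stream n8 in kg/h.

Let n8 be the unknown flow. Total out = 2841 + n8.
ammonia balance: 1179 + 0.341·n8 = 0.388·(2841 + n8)
(0.341 − 0.388)·n8 = 0.388×2841 − 1179 = -76.66
n8 = -76.66 / -0.047 = 1631.1 kg/h

1631 kg/h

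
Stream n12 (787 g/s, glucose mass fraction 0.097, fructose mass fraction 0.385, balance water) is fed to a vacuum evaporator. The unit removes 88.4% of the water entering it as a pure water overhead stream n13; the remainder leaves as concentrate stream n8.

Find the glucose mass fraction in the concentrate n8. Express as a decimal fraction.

0.179

glucose is not removed: 787×0.097 = 76.339 g/s of glucose enters n8.
water entering = 787×0.518 = 407.67 g/s; overhead removed = 0.884×407.67 = 360.38 g/s.
Concentrate = 787 − 360.38 = 426.62 g/s.
Mass fraction = 76.339/426.62 = 0.179.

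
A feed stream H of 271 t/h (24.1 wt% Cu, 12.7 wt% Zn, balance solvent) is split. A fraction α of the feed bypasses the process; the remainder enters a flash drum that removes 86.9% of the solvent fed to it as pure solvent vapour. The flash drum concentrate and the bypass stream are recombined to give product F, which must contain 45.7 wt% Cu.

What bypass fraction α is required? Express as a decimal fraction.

0.139

All 271×0.241 = 65.311 t/h of Cu reaches F, so F = 65.311/0.457 = 142.91 t/h and vapour = 128.09 t/h.
The evaporator receives (1−α)·271 of feed at 0.632 solvent and removes 0.869 of that solvent:
0.869×0.632×(1−α)×271 = 128.09
(1−α) = 128.09/148.84 = 0.8606;  α = 0.1394.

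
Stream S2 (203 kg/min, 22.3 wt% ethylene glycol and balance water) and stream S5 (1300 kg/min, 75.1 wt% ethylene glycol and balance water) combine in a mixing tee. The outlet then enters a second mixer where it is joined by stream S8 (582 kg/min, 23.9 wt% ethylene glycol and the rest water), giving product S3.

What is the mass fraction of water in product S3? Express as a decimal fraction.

Overall, product flow = 2085 kg/min.
water in = 203×0.777 + 1300×0.249 + 582×0.761 = 924.33 kg/min.
water fraction in S3 = 0.443.

0.443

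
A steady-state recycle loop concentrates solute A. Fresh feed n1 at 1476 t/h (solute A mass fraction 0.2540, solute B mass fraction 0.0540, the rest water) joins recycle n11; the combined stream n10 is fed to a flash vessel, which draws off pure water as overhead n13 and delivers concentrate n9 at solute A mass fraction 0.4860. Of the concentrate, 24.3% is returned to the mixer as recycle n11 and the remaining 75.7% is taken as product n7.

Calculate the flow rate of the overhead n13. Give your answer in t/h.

704.6 t/h

Overall solute A balance (none leaves overhead): solute A in fresh feed = solute A in product, i.e. 1476×0.254 = (1−0.243)·n9·0.486.
n9 = 374.9/(0.486×0.757) = 1019 t/h.
Recycle n11 = 0.243×1019 = 247.62 t/h.
Combined feed n10 = 1476 + 247.62 = 1723.6 t/h.
Overhead n13 = n10 − n9 = 1723.6 − 1019 = 704.59 t/h.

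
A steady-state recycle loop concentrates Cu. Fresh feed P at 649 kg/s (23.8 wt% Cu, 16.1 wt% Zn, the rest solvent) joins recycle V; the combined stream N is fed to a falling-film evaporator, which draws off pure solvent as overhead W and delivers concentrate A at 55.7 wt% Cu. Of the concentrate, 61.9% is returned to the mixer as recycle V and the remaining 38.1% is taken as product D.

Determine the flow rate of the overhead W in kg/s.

Overall Cu balance (none leaves overhead): Cu in fresh feed = Cu in product, i.e. 649×0.238 = (1−0.619)·A·0.557.
A = 154.46/(0.557×0.381) = 727.85 kg/s.
Recycle V = 0.619×727.85 = 450.54 kg/s.
Combined feed N = 649 + 450.54 = 1099.5 kg/s.
Overhead W = N − A = 1099.5 − 727.85 = 371.69 kg/s.

371.7 kg/s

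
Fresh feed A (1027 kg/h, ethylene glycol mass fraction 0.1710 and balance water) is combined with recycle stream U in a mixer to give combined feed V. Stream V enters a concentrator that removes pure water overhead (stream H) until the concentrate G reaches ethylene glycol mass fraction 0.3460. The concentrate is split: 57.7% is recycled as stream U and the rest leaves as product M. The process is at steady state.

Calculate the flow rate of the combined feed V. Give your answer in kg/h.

Overall ethylene glycol balance (none leaves overhead): ethylene glycol in fresh feed = ethylene glycol in product, i.e. 1027×0.171 = (1−0.577)·G·0.346.
G = 175.62/(0.346×0.423) = 1199.9 kg/h.
Recycle U = 0.577×1199.9 = 692.35 kg/h.
Combined feed V = 1027 + 692.35 = 1719.4 kg/h.

1719 kg/h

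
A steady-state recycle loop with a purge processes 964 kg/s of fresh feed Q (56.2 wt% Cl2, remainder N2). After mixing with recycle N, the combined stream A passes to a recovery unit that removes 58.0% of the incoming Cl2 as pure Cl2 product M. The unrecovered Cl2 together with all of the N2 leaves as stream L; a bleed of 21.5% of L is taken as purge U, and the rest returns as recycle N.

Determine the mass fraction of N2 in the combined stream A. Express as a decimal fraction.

0.708

N2 enters only via Q and leaves only via the purge: 964×0.438 = 0.215×(N2 in L), and the recovery unit passes all N2, so N2 in A = N2 in L = 1963.9 kg/s.
Cl2 in A: m_A = 964×0.562 + (1−0.215)·(1−0.580)·m_A, so m_A = 541.77/0.6703 = 808.25 kg/s.
A = 808.25 + 1963.9 = 2772.1 kg/s.
N2 fraction in A = 1963.9/2772.1 = 0.708.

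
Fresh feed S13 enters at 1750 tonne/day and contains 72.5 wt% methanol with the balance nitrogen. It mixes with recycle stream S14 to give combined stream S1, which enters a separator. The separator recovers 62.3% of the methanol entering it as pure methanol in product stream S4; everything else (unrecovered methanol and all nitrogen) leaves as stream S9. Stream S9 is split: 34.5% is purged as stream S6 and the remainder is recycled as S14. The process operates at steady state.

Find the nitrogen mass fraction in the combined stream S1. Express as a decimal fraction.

0.4529

nitrogen enters only via S13 and leaves only via the purge: 1750×0.275 = 0.345×(nitrogen in S9), and the separator passes all nitrogen, so nitrogen in S1 = nitrogen in S9 = 1394.9 tonne/day.
methanol in S1: m_A = 1750×0.725 + (1−0.345)·(1−0.623)·m_A, so m_A = 1268.8/0.7531 = 1684.8 tonne/day.
S1 = 1684.8 + 1394.9 = 3079.7 tonne/day.
nitrogen fraction in S1 = 1394.9/3079.7 = 0.4529.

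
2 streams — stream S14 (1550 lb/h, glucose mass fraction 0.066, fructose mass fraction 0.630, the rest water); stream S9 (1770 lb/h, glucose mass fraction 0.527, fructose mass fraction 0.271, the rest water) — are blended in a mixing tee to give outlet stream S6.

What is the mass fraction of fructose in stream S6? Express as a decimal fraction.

0.439

Total flow out = 1550 + 1770 = 3320 lb/h.
fructose in = 1550×0.630 + 1770×0.271 = 1456.2 lb/h.
fructose mass fraction in S6 = 1456.2/3320 = 0.439.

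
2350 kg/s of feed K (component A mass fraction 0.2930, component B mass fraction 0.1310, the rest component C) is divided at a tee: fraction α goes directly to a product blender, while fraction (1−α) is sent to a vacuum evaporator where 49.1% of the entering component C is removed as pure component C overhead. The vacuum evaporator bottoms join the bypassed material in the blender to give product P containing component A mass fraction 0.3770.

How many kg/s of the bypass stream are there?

498.6 kg/s

All 2350×0.293 = 688.55 kg/s of component A reaches P, so P = 688.55/0.377 = 1826.4 kg/s and vapour = 523.61 kg/s.
The evaporator receives (1−α)·2350 of feed at 0.576 component C and removes 0.491 of that component C:
0.491×0.576×(1−α)×2350 = 523.61
(1−α) = 523.61/664.62 = 0.7878;  α = 0.2122.
Bypass flow = 0.2122×2350 = 498.59 kg/s.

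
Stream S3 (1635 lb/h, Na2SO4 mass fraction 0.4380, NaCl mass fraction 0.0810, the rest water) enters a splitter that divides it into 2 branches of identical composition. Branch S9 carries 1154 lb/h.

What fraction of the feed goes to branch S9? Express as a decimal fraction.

Fraction to S9 = 1154/1635 = 0.7058.

0.706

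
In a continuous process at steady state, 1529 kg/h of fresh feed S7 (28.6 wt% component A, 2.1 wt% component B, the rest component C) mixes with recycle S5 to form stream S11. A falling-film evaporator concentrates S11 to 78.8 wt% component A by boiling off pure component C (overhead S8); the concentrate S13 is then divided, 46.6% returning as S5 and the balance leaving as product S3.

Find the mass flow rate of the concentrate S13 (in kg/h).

Overall component A balance (none leaves overhead): component A in fresh feed = component A in product, i.e. 1529×0.286 = (1−0.466)·S13·0.788.
S13 = 437.29/(0.788×0.534) = 1039.2 kg/h.

1039 kg/h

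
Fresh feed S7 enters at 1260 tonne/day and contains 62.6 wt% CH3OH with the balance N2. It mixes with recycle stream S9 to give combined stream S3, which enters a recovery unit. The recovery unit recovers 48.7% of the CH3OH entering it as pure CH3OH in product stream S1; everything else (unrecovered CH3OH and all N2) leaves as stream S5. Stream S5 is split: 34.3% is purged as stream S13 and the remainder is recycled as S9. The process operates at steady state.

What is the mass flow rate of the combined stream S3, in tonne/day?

N2 enters only via S7 and leaves only via the purge: 1260×0.374 = 0.343×(N2 in S5), and the recovery unit passes all N2, so N2 in S3 = N2 in S5 = 1373.9 tonne/day.
CH3OH in S3: m_A = 1260×0.626 + (1−0.343)·(1−0.487)·m_A, so m_A = 788.76/0.6630 = 1189.8 tonne/day.
S3 = 1189.8 + 1373.9 = 2563.6 tonne/day.

2564 tonne/day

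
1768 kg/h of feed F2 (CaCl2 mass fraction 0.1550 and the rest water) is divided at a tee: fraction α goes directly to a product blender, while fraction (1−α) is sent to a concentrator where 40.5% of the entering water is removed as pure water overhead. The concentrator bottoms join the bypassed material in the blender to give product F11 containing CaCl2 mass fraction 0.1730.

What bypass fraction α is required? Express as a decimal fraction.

All 1768×0.155 = 274.04 kg/h of CaCl2 reaches F11, so F11 = 274.04/0.173 = 1584 kg/h and vapour = 183.95 kg/h.
The evaporator receives (1−α)·1768 of feed at 0.845 water and removes 0.405 of that water:
0.405×0.845×(1−α)×1768 = 183.95
(1−α) = 183.95/605.05 = 0.3040;  α = 0.6960.

0.696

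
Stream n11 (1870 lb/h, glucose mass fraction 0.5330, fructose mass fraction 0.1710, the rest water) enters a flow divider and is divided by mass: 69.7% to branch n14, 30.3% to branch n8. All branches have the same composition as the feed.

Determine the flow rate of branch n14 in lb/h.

Branch n14 flow = 0.697×1870 = 1303.4 lb/h.

1303 lb/h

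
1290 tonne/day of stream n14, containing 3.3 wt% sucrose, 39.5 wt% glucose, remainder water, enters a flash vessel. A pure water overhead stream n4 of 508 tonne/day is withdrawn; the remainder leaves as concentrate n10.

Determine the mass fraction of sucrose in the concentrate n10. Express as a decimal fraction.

0.054

sucrose is not removed: 1290×0.033 = 42.57 tonne/day of sucrose enters n10.
Concentrate = 1290 − 508 = 782 tonne/day.
Mass fraction = 42.57/782 = 0.054.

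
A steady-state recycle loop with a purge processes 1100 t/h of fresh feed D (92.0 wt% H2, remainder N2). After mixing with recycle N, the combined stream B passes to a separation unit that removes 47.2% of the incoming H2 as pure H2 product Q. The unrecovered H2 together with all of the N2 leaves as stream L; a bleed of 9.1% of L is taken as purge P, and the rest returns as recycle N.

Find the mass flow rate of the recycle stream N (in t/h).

1813 t/h

N2 enters only via D and leaves only via the purge: 1100×0.080 = 0.091×(N2 in L), and the separation unit passes all N2, so N2 in B = N2 in L = 967.03 t/h.
H2 in B: m_A = 1100×0.920 + (1−0.091)·(1−0.472)·m_A, so m_A = 1012/0.5200 = 1946 t/h.
L = (1−0.472)×1946 + 967.03 = 1994.5 t/h.
Recycle N = (1−0.091)×1994.5 = 1813 t/h.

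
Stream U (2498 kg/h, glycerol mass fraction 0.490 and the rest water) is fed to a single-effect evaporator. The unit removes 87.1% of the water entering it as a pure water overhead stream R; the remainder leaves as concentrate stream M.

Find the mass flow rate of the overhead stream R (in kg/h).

water entering = 2498×0.510 = 1274 kg/h; overhead removed = 0.871×1274 = 1109.6 kg/h.

1110 kg/h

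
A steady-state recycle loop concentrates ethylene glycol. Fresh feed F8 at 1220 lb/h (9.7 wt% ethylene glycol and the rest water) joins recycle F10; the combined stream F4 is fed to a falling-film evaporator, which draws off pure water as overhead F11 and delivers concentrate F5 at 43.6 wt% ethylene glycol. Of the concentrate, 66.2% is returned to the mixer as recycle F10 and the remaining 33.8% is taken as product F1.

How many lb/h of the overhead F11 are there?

Overall ethylene glycol balance (none leaves overhead): ethylene glycol in fresh feed = ethylene glycol in product, i.e. 1220×0.097 = (1−0.662)·F5·0.436.
F5 = 118.34/(0.436×0.338) = 803.02 lb/h.
Recycle F10 = 0.662×803.02 = 531.6 lb/h.
Combined feed F4 = 1220 + 531.6 = 1751.6 lb/h.
Overhead F11 = F4 − F5 = 1751.6 − 803.02 = 948.58 lb/h.

948.6 lb/h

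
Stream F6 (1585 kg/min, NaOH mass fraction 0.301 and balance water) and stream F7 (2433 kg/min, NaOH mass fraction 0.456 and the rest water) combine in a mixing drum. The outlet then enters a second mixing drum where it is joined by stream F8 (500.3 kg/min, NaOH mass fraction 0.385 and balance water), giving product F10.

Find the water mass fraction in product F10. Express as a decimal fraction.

0.606

Overall, product flow = 4518.3 kg/min.
water in = 1585×0.699 + 2433×0.544 + 500.3×0.615 = 2739.2 kg/min.
water fraction in F10 = 0.606.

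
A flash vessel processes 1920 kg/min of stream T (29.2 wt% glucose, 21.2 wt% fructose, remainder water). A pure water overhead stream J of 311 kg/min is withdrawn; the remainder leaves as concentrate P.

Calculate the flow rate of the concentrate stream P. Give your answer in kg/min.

1609 kg/min

Concentrate = 1920 − 311 = 1609 kg/min.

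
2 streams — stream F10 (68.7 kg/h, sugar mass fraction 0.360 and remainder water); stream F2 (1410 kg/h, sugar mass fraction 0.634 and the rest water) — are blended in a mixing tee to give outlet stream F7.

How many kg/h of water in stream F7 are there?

560 kg/h

water out = water in = 68.7×0.640 + 1410×0.366 = 560.03 kg/h.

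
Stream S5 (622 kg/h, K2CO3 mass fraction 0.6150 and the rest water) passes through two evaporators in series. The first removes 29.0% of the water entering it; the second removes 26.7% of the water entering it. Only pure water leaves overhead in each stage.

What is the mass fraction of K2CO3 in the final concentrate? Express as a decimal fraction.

0.7543

water in feed = 622×0.385 = 239.47 kg/h.
After stage 1: water left = (1−0.290)×239.47 = 170.02; stream total = 552.55 kg/h.
After stage 2: water left = (1−0.267)×170.02 = 124.63; final concentrate = 507.16 kg/h.
K2CO3 fraction = 382.53/507.16 = 0.7543.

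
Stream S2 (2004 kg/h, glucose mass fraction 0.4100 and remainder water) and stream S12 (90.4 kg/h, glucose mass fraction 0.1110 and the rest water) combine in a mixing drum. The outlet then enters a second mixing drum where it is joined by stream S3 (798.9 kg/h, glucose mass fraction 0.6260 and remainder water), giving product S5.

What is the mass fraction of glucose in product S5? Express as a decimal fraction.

Overall, product flow = 2893.3 kg/h.
glucose in = 2004×0.410 + 90.4×0.111 + 798.9×0.626 = 1331.8 kg/h.
glucose fraction in S5 = 0.4603.

0.4603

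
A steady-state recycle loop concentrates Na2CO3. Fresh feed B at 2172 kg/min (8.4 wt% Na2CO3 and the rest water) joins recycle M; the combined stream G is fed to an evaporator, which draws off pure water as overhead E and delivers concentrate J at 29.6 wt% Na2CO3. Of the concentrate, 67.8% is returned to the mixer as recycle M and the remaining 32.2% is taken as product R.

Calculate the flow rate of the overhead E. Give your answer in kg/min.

1556 kg/min

Overall Na2CO3 balance (none leaves overhead): Na2CO3 in fresh feed = Na2CO3 in product, i.e. 2172×0.084 = (1−0.678)·J·0.296.
J = 182.45/(0.296×0.322) = 1914.2 kg/min.
Recycle M = 0.678×1914.2 = 1297.8 kg/min.
Combined feed G = 2172 + 1297.8 = 3469.8 kg/min.
Overhead E = G − J = 3469.8 − 1914.2 = 1555.6 kg/min.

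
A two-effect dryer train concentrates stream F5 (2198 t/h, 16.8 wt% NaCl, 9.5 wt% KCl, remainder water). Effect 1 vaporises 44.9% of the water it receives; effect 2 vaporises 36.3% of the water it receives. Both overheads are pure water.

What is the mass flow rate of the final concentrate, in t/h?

1147 t/h

water in feed = 2198×0.737 = 1619.9 t/h.
After stage 1: water left = (1−0.449)×1619.9 = 892.58; stream total = 1470.7 t/h.
After stage 2: water left = (1−0.363)×892.58 = 568.57; final concentrate = 1146.6 t/h.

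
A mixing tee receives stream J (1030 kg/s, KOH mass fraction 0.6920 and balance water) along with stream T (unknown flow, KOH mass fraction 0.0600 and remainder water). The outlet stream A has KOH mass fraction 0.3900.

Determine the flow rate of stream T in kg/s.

Let T be the unknown flow. Total out = 1030 + T.
KOH balance: 712.76 + 0.060·T = 0.390·(1030 + T)
(0.060 − 0.390)·T = 0.390×1030 − 712.76 = -311.06
T = -311.06 / -0.330 = 942.61 kg/s

942.6 kg/s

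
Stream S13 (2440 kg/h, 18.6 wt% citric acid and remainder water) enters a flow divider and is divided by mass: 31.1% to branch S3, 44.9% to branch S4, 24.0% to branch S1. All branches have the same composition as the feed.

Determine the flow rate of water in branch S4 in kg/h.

891.8 kg/h

Branch S4 total = 0.449×2440 = 1095.6 kg/h.
water in S4 = 0.814×1095.6 = 891.79 kg/h.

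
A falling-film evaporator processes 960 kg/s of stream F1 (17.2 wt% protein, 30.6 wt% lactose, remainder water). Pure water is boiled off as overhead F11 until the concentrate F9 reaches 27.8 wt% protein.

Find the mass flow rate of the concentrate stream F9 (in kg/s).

594 kg/s

protein is conserved: 960×0.172 = 165.12 kg/s all reports to the concentrate.
Concentrate = 165.12/(target fraction) = 593.96 kg/s.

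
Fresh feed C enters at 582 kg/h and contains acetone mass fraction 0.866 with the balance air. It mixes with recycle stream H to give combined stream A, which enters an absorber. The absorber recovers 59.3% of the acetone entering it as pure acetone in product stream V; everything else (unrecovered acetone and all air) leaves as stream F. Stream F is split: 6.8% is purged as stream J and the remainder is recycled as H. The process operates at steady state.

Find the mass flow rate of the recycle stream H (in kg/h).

air enters only via C and leaves only via the purge: 582×0.134 = 0.068×(air in F), and the absorber passes all air, so air in A = air in F = 1146.9 kg/h.
acetone in A: m_A = 582×0.866 + (1−0.068)·(1−0.593)·m_A, so m_A = 504.01/0.6207 = 812.04 kg/h.
F = (1−0.593)×812.04 + 1146.9 = 1477.4 kg/h.
Recycle H = (1−0.068)×1477.4 = 1376.9 kg/h.

1377 kg/h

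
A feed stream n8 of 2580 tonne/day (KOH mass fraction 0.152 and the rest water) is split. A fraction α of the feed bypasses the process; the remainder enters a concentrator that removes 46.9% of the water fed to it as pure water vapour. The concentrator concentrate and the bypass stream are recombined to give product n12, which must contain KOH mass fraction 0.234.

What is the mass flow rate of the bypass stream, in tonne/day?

306.7 tonne/day

All 2580×0.152 = 392.16 tonne/day of KOH reaches n12, so n12 = 392.16/0.234 = 1675.9 tonne/day and vapour = 904.1 tonne/day.
The evaporator receives (1−α)·2580 of feed at 0.848 water and removes 0.469 of that water:
0.469×0.848×(1−α)×2580 = 904.1
(1−α) = 904.1/1026.1 = 0.8811;  α = 0.1189.
Bypass flow = 0.1189×2580 = 306.74 tonne/day.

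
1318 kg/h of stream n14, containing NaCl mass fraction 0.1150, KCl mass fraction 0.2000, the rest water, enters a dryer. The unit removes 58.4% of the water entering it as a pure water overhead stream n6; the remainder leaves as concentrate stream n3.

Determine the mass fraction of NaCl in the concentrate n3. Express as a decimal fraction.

NaCl is not removed: 1318×0.115 = 151.57 kg/h of NaCl enters n3.
water entering = 1318×0.685 = 902.83 kg/h; overhead removed = 0.584×902.83 = 527.25 kg/h.
Concentrate = 1318 − 527.25 = 790.75 kg/h.
Mass fraction = 151.57/790.75 = 0.1917.

0.1917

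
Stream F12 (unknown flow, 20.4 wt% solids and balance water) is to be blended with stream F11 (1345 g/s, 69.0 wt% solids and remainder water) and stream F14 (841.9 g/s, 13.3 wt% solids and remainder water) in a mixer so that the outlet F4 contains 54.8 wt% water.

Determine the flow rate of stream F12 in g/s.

207.8 g/s

Let F12 be the unknown flow. Total out = 2186.9 + F12.
water balance: 1146.9 + 0.796·F12 = 0.548·(2186.9 + F12)
(0.796 − 0.548)·F12 = 0.548×2186.9 − 1146.9 = 51.544
F12 = 51.544 / 0.248 = 207.84 g/s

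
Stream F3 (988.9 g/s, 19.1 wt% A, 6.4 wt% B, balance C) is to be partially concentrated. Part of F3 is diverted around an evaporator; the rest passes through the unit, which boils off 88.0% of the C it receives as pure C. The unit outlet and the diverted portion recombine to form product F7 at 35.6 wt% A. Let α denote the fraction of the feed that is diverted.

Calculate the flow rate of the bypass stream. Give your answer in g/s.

All 988.9×0.191 = 188.88 g/s of A reaches F7, so F7 = 188.88/0.356 = 530.56 g/s and vapour = 458.34 g/s.
The evaporator receives (1−α)·988.9 of feed at 0.745 C and removes 0.880 of that C:
0.880×0.745×(1−α)×988.9 = 458.34
(1−α) = 458.34/648.32 = 0.7070;  α = 0.2930.
Bypass flow = 0.2930×988.9 = 289.79 g/s.

289.8 g/s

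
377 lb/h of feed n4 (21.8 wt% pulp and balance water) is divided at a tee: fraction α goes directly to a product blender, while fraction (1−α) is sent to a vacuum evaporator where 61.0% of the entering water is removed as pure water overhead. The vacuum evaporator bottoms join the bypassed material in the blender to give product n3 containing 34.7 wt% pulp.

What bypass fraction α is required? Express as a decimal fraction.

All 377×0.218 = 82.186 lb/h of pulp reaches n3, so n3 = 82.186/0.347 = 236.85 lb/h and vapour = 140.15 lb/h.
The evaporator receives (1−α)·377 of feed at 0.782 water and removes 0.610 of that water:
0.610×0.782×(1−α)×377 = 140.15
(1−α) = 140.15/179.84 = 0.7793;  α = 0.2207.

0.221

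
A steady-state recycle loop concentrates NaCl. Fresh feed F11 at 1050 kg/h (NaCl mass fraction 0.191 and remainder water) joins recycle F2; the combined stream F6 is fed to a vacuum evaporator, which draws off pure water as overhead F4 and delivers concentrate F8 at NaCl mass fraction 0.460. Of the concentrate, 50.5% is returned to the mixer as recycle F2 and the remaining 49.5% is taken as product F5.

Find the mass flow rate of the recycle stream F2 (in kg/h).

Overall NaCl balance (none leaves overhead): NaCl in fresh feed = NaCl in product, i.e. 1050×0.191 = (1−0.505)·F8·0.460.
F8 = 200.55/(0.460×0.495) = 880.76 kg/h.
Recycle F2 = 0.505×880.76 = 444.79 kg/h.

444.8 kg/h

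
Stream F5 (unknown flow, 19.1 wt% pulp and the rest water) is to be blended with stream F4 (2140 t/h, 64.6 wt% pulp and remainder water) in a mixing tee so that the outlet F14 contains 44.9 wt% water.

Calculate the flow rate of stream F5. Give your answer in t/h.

564.7 t/h

Let F5 be the unknown flow. Total out = 2140 + F5.
water balance: 757.56 + 0.809·F5 = 0.449·(2140 + F5)
(0.809 − 0.449)·F5 = 0.449×2140 − 757.56 = 203.3
F5 = 203.3 / 0.360 = 564.72 t/h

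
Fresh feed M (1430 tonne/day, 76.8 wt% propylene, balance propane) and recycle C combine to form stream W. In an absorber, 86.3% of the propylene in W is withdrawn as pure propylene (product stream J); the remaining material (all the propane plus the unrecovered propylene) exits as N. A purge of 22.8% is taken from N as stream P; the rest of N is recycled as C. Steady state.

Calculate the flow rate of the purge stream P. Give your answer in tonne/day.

370.1 tonne/day

propane enters only via M and leaves only via the purge: 1430×0.232 = 0.228×(propane in N), and the absorber passes all propane, so propane in W = propane in N = 1455.1 tonne/day.
propylene in W: m_A = 1430×0.768 + (1−0.228)·(1−0.863)·m_A, so m_A = 1098.2/0.8942 = 1228.1 tonne/day.
N = (1−0.863)×1228.1 + 1455.1 = 1623.3 tonne/day.
Purge P = 0.228×1623.3 = 370.12 tonne/day.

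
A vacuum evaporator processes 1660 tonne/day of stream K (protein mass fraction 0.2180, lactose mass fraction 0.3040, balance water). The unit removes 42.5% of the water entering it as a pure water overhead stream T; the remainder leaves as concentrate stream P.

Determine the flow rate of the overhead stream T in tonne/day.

water entering = 1660×0.478 = 793.48 tonne/day; overhead removed = 0.425×793.48 = 337.23 tonne/day.

337.2 tonne/day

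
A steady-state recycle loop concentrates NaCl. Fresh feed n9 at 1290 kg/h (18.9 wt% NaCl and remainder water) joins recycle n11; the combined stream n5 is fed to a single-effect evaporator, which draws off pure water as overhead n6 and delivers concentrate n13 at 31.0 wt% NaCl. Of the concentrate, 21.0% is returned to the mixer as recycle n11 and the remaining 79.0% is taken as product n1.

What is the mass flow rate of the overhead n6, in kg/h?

503.5 kg/h

Overall NaCl balance (none leaves overhead): NaCl in fresh feed = NaCl in product, i.e. 1290×0.189 = (1−0.210)·n13·0.310.
n13 = 243.81/(0.310×0.790) = 995.55 kg/h.
Recycle n11 = 0.210×995.55 = 209.07 kg/h.
Combined feed n5 = 1290 + 209.07 = 1499.1 kg/h.
Overhead n6 = n5 − n13 = 1499.1 − 995.55 = 503.52 kg/h.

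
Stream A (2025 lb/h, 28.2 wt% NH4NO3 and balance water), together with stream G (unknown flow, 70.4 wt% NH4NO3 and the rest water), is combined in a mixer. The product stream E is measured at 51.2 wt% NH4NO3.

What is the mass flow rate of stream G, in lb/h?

2426 lb/h

Let G be the unknown flow. Total out = 2025 + G.
NH4NO3 balance: 571.05 + 0.704·G = 0.512·(2025 + G)
(0.704 − 0.512)·G = 0.512×2025 − 571.05 = 465.75
G = 465.75 / 0.192 = 2425.8 lb/h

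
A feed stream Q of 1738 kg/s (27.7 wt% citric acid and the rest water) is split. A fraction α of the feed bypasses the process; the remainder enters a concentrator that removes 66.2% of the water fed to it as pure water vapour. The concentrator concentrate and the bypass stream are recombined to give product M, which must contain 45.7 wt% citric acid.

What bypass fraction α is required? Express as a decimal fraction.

All 1738×0.277 = 481.43 kg/s of citric acid reaches M, so M = 481.43/0.457 = 1053.4 kg/s and vapour = 684.55 kg/s.
The evaporator receives (1−α)·1738 of feed at 0.723 water and removes 0.662 of that water:
0.662×0.723×(1−α)×1738 = 684.55
(1−α) = 684.55/831.85 = 0.8229;  α = 0.1771.

0.177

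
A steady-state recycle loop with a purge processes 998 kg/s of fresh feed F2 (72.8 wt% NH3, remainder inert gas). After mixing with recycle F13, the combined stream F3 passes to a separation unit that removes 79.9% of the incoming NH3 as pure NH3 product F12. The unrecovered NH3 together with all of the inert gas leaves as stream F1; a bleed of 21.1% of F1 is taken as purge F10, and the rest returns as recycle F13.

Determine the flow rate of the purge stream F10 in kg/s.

308.1 kg/s

inert gas enters only via F2 and leaves only via the purge: 998×0.272 = 0.211×(inert gas in F1), and the separation unit passes all inert gas, so inert gas in F3 = inert gas in F1 = 1286.5 kg/s.
NH3 in F3: m_A = 998×0.728 + (1−0.211)·(1−0.799)·m_A, so m_A = 726.54/0.8414 = 863.48 kg/s.
F1 = (1−0.799)×863.48 + 1286.5 = 1460.1 kg/s.
Purge F10 = 0.211×1460.1 = 308.08 kg/s.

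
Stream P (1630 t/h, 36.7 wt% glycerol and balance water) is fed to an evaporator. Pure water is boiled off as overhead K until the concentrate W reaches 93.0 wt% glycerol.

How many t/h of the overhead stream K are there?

glycerol is conserved: 1630×0.367 = 598.21 t/h all reports to the concentrate.
Concentrate = 598.21/(target fraction) = 643.24 t/h.
Overhead = 1630 − 643.24 = 986.76 t/h.

986.8 t/h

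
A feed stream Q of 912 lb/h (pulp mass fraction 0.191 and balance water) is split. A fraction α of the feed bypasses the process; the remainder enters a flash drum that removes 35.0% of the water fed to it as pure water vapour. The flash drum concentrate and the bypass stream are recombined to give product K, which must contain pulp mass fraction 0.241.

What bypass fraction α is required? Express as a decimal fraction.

All 912×0.191 = 174.19 lb/h of pulp reaches K, so K = 174.19/0.241 = 722.79 lb/h and vapour = 189.21 lb/h.
The evaporator receives (1−α)·912 of feed at 0.809 water and removes 0.350 of that water:
0.350×0.809×(1−α)×912 = 189.21
(1−α) = 189.21/258.23 = 0.7327;  α = 0.2673.

0.267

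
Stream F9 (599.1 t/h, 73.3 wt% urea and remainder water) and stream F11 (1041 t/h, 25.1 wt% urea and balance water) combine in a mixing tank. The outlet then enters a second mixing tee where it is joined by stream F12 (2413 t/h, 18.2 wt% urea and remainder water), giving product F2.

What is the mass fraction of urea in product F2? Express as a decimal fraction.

Overall, product flow = 4053.1 t/h.
urea in = 599.1×0.733 + 1041×0.251 + 2413×0.182 = 1139.6 t/h.
urea fraction in F2 = 0.281.

0.281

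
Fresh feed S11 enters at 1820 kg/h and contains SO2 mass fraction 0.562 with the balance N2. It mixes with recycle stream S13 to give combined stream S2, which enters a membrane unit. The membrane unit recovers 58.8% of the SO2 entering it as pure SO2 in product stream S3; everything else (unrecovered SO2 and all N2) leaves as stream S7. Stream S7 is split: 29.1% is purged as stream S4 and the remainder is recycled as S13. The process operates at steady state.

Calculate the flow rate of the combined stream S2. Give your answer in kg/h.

N2 enters only via S11 and leaves only via the purge: 1820×0.438 = 0.291×(N2 in S7), and the membrane unit passes all N2, so N2 in S2 = N2 in S7 = 2739.4 kg/h.
SO2 in S2: m_A = 1820×0.562 + (1−0.291)·(1−0.588)·m_A, so m_A = 1022.8/0.7079 = 1444.9 kg/h.
S2 = 1444.9 + 2739.4 = 4184.3 kg/h.

4184 kg/h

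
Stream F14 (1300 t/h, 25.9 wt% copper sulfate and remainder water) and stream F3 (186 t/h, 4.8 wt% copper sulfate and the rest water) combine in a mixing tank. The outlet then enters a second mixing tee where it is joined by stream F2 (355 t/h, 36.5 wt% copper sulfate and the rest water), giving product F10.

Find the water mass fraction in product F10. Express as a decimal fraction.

0.7419

Overall, product flow = 1841 t/h.
water in = 1300×0.741 + 186×0.952 + 355×0.635 = 1365.8 t/h.
water fraction in F10 = 0.7419.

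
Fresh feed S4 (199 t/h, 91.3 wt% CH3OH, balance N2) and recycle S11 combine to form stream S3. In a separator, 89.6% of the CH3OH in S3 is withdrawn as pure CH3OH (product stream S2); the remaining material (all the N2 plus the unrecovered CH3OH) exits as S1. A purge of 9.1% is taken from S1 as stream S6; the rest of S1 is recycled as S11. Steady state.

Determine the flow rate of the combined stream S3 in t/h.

390.9 t/h

N2 enters only via S4 and leaves only via the purge: 199×0.087 = 0.091×(N2 in S1), and the separator passes all N2, so N2 in S3 = N2 in S1 = 190.25 t/h.
CH3OH in S3: m_A = 199×0.913 + (1−0.091)·(1−0.896)·m_A, so m_A = 181.69/0.9055 = 200.66 t/h.
S3 = 200.66 + 190.25 = 390.91 t/h.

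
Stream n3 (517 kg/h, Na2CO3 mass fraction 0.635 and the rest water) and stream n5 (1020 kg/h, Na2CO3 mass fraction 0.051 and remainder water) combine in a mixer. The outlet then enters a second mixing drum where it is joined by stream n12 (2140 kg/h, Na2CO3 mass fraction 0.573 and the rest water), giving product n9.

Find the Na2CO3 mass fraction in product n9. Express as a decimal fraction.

0.437

Overall, product flow = 3677 kg/h.
Na2CO3 in = 517×0.635 + 1020×0.051 + 2140×0.573 = 1606.5 kg/h.
Na2CO3 fraction in n9 = 0.437.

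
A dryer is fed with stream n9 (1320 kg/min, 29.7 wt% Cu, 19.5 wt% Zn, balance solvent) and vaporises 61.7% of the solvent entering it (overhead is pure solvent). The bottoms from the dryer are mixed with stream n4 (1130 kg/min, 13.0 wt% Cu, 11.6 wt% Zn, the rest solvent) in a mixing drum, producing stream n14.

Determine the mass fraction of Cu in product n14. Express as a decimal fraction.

Vapour removed = 0.617×0.508×1320 = 413.74 kg/min; concentrate = 906.26 kg/min.
Cu reaching the mixer = 392.04 (from concentrate) + 1130×0.130 = 538.94 kg/min.
Product flow = 906.26 + 1130 = 2036.3 kg/min; Cu fraction = 0.265.

0.265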